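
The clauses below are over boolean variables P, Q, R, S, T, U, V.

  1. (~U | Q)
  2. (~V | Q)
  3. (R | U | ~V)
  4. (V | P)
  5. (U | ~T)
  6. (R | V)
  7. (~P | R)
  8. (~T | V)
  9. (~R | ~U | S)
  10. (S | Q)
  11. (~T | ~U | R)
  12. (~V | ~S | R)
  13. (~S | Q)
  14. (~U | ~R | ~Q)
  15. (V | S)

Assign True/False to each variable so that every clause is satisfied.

P=F, Q=T, R=T, S=T, T=F, U=F, V=T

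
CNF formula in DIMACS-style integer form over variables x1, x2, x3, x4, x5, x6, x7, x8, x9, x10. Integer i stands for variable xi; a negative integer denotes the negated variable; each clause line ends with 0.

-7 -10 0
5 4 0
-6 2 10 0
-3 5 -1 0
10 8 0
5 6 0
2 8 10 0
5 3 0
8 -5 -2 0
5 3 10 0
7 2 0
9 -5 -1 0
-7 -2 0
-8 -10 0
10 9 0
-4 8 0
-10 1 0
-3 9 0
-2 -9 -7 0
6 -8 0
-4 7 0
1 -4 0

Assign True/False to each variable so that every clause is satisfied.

x1 = 1, x2 = 1, x3 = 1, x4 = 0, x5 = 1, x6 = 1, x7 = 0, x8 = 1, x9 = 1, x10 = 0

Set x1 = True and propagate.
Set x2 = True and propagate.
  then x7 is forced to False.
  then x4 is forced to False.
  then x5 is forced to True.
  then x8 is forced to True.
  then x9 is forced to True.
  then x10 is forced to False.
  then x6 is forced to True.
x3 is now unconstrained; take x3 = True.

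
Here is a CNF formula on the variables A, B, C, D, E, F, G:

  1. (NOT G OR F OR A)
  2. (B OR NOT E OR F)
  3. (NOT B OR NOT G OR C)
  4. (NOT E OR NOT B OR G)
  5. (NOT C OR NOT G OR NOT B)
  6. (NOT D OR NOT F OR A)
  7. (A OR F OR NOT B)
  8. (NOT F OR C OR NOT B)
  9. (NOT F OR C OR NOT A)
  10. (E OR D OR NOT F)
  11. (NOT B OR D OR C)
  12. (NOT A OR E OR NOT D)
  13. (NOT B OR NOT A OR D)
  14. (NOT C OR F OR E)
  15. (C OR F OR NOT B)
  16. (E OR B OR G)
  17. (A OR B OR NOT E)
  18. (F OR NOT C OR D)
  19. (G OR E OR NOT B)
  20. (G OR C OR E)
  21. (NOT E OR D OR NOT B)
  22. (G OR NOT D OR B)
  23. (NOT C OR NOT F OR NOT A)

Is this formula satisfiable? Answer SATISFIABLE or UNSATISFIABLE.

SATISFIABLE

Set A = True and propagate.
The remaining clauses are satisfied by B = False, C = False, D = False, E = False, F = False, G = True.
Every clause has at least one true literal under this assignment.
So A=True  B=False  C=False  D=False  E=False  F=False  G=True is a satisfying assignment.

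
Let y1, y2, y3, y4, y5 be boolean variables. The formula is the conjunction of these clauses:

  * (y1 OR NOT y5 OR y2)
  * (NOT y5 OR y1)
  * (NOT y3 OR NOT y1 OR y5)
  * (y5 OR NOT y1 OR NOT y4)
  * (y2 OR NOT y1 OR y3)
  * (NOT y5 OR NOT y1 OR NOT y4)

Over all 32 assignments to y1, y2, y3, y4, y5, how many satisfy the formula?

Split on y1, then y5.
  y1=T, y5=T: remaining (y2,y3,y4) ∈ {(F,T,F); (T,F,F); (T,T,F)} — 3.
  y1=T, y5=F: remaining (y2,y3,y4) ∈ {(T,F,F)} — 1.
  y1=F, y5=T: a clause becomes empty — 0.
  y1=F, y5=F: y2, y3, y4 free → 2^3 = 8.
Total: 3 + 1 + 0 + 8 = 12.

12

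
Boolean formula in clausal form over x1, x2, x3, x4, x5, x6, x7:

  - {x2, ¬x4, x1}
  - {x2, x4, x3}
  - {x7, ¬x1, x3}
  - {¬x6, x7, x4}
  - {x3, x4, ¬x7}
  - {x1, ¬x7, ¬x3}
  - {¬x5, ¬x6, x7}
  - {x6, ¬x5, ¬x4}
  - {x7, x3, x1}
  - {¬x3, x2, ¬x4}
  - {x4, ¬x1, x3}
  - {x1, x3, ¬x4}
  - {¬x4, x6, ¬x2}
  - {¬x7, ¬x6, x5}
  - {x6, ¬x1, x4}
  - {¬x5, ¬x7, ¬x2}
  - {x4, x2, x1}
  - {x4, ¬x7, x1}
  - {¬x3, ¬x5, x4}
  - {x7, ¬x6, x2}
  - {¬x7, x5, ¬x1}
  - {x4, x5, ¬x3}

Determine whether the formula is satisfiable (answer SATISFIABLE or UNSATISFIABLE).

SATISFIABLE

Try x1 = False.
For the remaining variables, x2 = True, x3 = True, x4 = True, x5 = False, x6 = True, x7 = False works.
Every clause has at least one true literal under this assignment.
So x1 = F  x2 = T  x3 = T  x4 = T  x5 = F  x6 = T  x7 = F is a satisfying assignment.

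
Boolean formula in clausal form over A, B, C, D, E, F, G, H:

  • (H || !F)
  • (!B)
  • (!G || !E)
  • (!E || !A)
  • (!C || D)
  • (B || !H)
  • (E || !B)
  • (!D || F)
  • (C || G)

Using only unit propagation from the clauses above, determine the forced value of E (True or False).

(!B) is a unit clause: B = False.
(B || !H): since B = False, the clause reduces to (!H). H = False.
From (H || !F) and H = False: F = False.
From (!D || F) and F = False: D = False.
From (!C || D) and D = False: C = False.
(C || G): since C = False, the clause reduces to (G). G = True.
From (!G || !E) and G = True: E = False.

False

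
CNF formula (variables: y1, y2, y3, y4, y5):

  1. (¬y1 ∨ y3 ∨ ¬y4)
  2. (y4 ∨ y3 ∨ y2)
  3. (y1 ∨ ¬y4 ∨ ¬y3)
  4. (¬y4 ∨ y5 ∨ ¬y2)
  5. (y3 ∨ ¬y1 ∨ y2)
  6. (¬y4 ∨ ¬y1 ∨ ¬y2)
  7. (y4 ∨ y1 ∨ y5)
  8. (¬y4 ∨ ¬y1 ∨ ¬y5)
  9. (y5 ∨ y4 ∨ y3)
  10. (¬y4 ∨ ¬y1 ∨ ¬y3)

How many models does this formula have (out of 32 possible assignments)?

Split on y4, then y1.
  y4=1, y1=1: a clause becomes empty — 0.
  y4=1, y1=0: remaining (y2,y3,y5) ∈ {(0,0,0); (0,0,1); (1,0,1)} — 3.
  y4=0, y1=1: 5 of the 8 assignments to (y2,y3,y5) work.
  y4=0, y1=0: remaining (y2,y3,y5) ∈ {(0,1,1); (1,0,1); (1,1,1)} — 3.
Total: 0 + 3 + 5 + 3 = 11.

11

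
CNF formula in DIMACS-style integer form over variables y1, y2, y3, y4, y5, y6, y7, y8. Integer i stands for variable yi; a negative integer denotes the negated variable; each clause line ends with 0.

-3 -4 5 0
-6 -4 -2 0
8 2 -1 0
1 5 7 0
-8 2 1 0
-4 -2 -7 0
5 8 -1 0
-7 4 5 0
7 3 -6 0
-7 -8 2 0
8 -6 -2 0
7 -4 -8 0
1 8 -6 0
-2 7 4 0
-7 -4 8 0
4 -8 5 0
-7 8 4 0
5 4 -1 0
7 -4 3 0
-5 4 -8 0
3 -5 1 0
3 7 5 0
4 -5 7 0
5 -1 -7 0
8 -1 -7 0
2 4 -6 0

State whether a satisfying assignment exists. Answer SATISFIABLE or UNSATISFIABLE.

SATISFIABLE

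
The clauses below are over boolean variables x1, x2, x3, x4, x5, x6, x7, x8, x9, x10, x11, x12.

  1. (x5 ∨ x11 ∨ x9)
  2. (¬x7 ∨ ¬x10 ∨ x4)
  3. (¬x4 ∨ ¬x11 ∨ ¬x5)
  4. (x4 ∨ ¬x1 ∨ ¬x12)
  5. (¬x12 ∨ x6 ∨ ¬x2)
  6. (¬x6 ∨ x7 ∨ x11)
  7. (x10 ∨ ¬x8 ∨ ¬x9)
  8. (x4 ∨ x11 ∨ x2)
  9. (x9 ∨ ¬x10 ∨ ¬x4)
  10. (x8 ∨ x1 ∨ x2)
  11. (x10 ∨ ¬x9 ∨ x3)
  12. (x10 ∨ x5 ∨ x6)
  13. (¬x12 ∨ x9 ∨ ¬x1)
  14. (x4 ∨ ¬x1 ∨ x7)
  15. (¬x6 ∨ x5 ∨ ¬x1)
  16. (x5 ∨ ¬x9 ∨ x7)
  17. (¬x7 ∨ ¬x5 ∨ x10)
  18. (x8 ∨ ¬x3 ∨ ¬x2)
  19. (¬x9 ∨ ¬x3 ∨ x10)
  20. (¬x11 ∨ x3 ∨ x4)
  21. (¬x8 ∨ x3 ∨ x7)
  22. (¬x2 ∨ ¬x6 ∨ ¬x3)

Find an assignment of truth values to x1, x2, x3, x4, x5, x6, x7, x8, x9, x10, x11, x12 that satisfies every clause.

x1 = False, x2 = True, x3 = False, x4 = True, x5 = True, x6 = False, x7 = False, x8 = False, x9 = True, x10 = True, x11 = False, x12 = False

x12 occurs only negated in the remaining clauses — set x12 = False.
Try x1 = False.
Branch on x2: take x2 = True.
Try x3 = False.
For the remaining variables, x4 = True, x5 = True, x6 = False, x7 = False, x8 = False, x9 = True, x10 = True, x11 = False works.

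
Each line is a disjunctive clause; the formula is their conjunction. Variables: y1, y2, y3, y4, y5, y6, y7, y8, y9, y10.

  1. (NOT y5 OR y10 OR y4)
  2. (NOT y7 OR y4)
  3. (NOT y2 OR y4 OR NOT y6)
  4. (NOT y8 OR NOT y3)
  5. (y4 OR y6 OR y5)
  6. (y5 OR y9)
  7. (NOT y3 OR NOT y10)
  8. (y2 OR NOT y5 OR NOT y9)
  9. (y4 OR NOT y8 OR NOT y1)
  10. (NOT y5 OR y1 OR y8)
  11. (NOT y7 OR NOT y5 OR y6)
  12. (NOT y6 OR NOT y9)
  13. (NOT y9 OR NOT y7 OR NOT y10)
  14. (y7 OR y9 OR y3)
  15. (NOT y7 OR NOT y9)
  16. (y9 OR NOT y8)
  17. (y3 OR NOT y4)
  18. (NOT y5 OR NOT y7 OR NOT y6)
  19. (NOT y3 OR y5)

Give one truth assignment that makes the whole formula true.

y1=True, y2=False, y3=True, y4=True, y5=True, y6=True, y7=False, y8=False, y9=False, y10=False

Check each clause:
  1. (NOT y5 OR y10 OR y4) — y4 is true.
  2. (NOT y7 OR y4) — NOT y7 is true.
  3. (NOT y2 OR y4 OR NOT y6) — y4 is true.
  4. (NOT y8 OR NOT y3) — NOT y8 is true.
  5. (y6 OR y5 OR y4) — y4 is true.
  6. (y9 OR y5) — y5 is true.
  7. (NOT y10 OR NOT y3) — NOT y10 is true.
  8. (NOT y5 OR NOT y9 OR y2) — NOT y9 is true.
  9. (y4 OR NOT y8 OR NOT y1) — NOT y8 is true.
  10. (NOT y5 OR y1 OR y8) — y1 is true.
  11. (y6 OR NOT y5 OR NOT y7) — NOT y7 is true.
  12. (NOT y6 OR NOT y9) — NOT y9 is true.
  13. (NOT y9 OR NOT y10 OR NOT y7) — NOT y7 is true.
  14. (y3 OR y9 OR y7) — y3 is true.
  15. (NOT y7 OR NOT y9) — NOT y7 is true.
  16. (y9 OR NOT y8) — NOT y8 is true.
  17. (NOT y4 OR y3) — y3 is true.
  18. (NOT y5 OR NOT y6 OR NOT y7) — NOT y7 is true.
  19. (y5 OR NOT y3) — y5 is true.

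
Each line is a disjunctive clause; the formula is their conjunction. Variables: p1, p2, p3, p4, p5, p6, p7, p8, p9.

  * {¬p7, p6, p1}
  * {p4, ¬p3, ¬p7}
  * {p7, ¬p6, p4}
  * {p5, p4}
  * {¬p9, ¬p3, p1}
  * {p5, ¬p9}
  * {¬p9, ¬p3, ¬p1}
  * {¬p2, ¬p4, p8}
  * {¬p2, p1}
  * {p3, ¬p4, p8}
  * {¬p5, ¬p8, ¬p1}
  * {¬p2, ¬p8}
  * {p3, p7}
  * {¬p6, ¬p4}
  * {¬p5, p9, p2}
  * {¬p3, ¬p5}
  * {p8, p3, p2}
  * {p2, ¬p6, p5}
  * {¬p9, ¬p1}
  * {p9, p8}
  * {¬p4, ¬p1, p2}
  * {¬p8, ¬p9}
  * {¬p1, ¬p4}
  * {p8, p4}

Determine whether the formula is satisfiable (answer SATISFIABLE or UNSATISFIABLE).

SATISFIABLE

Branch on p1: take p1 = False.
  then p2 is forced to False.
Try p3 = True.
  then p9 is forced to False.
  then p5 is forced to False.
  then p4 is forced to True.
  then p6 is forced to False.
  then p7 is forced to False.
  then p8 is forced to True.
So p1 = F, p2 = F, p3 = T, p4 = T, p5 = F, p6 = F, p7 = F, p8 = T, p9 = F is a satisfying assignment.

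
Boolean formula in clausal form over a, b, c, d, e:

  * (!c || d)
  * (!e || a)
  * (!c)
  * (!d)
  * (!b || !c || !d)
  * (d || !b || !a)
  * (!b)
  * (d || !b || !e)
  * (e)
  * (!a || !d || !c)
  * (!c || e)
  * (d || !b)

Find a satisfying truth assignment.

a = T  b = F  c = F  d = F  e = T

(!c) is a unit clause, so c = False.
(!d) is a unit clause, so d = False.
(!b) is a unit clause, so b = False.
Unit propagation: (e) forces e = True.
The clause (a) is unit: a must be True.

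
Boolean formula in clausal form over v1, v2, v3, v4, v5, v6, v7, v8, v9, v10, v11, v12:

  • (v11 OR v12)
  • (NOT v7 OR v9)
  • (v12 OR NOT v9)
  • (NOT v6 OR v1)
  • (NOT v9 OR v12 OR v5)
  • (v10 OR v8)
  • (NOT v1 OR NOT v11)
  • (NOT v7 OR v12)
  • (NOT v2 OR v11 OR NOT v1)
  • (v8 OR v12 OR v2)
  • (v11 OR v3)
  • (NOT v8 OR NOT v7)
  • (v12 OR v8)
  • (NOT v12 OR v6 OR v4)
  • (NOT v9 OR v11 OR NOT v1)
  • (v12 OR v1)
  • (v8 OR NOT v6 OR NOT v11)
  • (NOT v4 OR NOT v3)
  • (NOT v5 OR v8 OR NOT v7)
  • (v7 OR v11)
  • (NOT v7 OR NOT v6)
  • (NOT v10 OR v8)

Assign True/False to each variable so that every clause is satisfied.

v1 = F, v2 = F, v3 = F, v4 = T, v5 = T, v6 = F, v7 = F, v8 = T, v9 = F, v10 = F, v11 = T, v12 = T

Check each clause:
  1. (v12 OR v11) — v11 is true.
  2. (NOT v7 OR v9) — NOT v7 is true.
  3. (NOT v9 OR v12) — v12 is true.
  4. (v1 OR NOT v6) — NOT v6 is true.
  5. (v12 OR v5 OR NOT v9) — v12 is true.
  6. (v10 OR v8) — v8 is true.
  7. (NOT v1 OR NOT v11) — NOT v1 is true.
  8. (v12 OR NOT v7) — NOT v7 is true.
  9. (NOT v1 OR NOT v2 OR v11) — v11 is true.
  10. (v12 OR v2 OR v8) — v8 is true.
  11. (v11 OR v3) — v11 is true.
  12. (NOT v7 OR NOT v8) — NOT v7 is true.
  13. (v12 OR v8) — v8 is true.
  14. (v4 OR v6 OR NOT v12) — v4 is true.
  15. (NOT v9 OR NOT v1 OR v11) — v11 is true.
  16. (v1 OR v12) — v12 is true.
  17. (NOT v6 OR v8 OR NOT v11) — v8 is true.
  18. (NOT v4 OR NOT v3) — NOT v3 is true.
  19. (v8 OR NOT v5 OR NOT v7) — v8 is true.
  20. (v11 OR v7) — v11 is true.
  21. (NOT v6 OR NOT v7) — NOT v7 is true.
  22. (NOT v10 OR v8) — v8 is true.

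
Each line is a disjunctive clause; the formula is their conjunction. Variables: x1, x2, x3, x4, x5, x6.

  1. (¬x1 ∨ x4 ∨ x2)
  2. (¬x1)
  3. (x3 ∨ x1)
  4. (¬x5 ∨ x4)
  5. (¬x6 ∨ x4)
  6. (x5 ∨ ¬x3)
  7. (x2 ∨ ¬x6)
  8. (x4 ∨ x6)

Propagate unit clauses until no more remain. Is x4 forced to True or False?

Unit clause (¬x1) sets x1 = False.
(x3 ∨ x1): since x1 = False, the clause reduces to (x3). x3 = True.
(¬x3 ∨ x5): since x3 = True, the clause reduces to (x5). x5 = True.
From (¬x5 ∨ x4) and x5 = True: x4 = True.

True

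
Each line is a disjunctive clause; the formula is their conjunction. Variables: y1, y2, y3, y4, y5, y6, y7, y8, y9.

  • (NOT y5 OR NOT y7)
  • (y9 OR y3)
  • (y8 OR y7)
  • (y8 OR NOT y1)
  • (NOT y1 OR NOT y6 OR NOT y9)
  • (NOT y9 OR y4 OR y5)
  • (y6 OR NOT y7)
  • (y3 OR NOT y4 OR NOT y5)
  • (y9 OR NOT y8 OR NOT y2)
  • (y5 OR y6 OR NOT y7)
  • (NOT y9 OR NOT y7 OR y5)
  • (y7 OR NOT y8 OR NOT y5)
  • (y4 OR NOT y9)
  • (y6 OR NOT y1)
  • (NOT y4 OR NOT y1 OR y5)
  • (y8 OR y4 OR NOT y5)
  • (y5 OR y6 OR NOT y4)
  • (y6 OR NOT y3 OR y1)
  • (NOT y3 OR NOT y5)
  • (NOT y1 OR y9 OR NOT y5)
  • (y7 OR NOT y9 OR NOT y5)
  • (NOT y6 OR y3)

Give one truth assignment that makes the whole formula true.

y1=F, y2=F, y3=T, y4=T, y5=F, y6=T, y7=F, y8=T, y9=T

Pure literal: y2 appears only negated; assign y2 = False.
Set y1 = False and propagate.
Try y3 = True.
  then y6 is forced to True.
  then y5 is forced to False.
Branch on y4: take y4 = True.
The remaining clauses are satisfied by y7 = False, y8 = True, y9 = True.
Every clause has at least one true literal under this assignment.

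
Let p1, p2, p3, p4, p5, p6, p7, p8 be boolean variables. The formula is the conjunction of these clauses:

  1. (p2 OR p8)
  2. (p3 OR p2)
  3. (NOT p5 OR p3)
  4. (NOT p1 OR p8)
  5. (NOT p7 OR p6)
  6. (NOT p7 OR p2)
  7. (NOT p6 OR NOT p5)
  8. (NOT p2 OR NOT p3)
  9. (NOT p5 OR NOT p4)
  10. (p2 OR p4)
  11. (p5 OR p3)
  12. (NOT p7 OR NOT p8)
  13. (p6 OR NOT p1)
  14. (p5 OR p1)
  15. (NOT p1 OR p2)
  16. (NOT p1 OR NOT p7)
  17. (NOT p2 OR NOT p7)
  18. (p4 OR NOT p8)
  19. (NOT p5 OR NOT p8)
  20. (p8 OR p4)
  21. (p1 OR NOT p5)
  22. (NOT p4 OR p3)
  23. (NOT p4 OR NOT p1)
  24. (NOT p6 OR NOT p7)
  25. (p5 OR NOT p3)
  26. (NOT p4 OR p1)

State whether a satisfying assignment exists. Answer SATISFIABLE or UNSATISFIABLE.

UNSATISFIABLE

p1 = True:
  propagation gives p8=True, p7=False, p6=True, p5=False; an empty clause results — contradiction.
p1 = False:
  propagation gives p5=True; an empty clause results — contradiction.
Every branch closes, so no satisfying assignment exists.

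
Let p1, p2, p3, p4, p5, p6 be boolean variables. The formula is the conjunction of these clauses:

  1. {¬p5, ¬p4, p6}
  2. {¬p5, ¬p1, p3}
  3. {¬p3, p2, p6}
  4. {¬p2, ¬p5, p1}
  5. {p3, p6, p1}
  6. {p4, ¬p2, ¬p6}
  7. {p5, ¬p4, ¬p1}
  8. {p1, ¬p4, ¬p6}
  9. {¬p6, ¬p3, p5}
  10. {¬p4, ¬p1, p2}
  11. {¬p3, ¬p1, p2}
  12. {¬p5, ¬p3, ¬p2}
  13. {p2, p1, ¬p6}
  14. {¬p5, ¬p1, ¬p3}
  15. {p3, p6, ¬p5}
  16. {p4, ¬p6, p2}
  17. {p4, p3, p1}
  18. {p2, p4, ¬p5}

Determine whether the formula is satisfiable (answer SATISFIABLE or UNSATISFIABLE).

SATISFIABLE

Try p1 = True.
Branch on p2: take p2 = True.
Try p3 = False.
  then p5 is forced to False.
  then p4 is forced to False.
  then p6 is forced to False.
So p1 = True, p2 = True, p3 = False, p4 = False, p5 = False, p6 = False is a satisfying assignment.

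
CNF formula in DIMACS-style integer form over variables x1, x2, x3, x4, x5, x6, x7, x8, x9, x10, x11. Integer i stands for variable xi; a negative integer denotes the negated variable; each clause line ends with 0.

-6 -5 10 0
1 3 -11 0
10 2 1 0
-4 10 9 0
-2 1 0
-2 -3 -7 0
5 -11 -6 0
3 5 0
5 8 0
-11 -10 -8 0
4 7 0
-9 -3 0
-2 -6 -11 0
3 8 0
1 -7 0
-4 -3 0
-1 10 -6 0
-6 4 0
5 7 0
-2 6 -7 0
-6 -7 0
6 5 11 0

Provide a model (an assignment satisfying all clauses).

x1=True, x2=False, x3=False, x4=True, x5=True, x6=False, x7=False, x8=True, x9=True, x10=False, x11=True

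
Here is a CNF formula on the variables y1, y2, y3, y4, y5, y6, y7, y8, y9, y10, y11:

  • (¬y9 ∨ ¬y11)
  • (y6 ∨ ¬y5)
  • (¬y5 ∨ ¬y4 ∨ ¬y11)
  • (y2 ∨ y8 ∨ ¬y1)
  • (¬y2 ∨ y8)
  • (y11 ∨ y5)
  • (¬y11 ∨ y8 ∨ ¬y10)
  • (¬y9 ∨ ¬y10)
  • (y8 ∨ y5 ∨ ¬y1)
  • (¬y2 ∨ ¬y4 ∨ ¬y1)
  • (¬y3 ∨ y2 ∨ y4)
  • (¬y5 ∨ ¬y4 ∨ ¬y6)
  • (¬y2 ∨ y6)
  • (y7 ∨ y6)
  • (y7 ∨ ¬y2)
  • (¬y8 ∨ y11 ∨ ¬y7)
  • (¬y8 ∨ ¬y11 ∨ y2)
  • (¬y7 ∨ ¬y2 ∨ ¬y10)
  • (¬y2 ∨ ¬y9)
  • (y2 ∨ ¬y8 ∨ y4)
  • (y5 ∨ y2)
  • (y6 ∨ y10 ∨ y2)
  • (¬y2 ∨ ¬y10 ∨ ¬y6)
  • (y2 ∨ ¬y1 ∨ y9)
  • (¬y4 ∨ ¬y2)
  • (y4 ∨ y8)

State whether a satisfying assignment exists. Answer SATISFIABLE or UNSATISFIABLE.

SATISFIABLE

Try y1 = True.
Try y2 = True.
  then y8 is forced to True.
  then y4 is forced to False.
  then y6 is forced to True.
  then y7 is forced to True.
  then y11 is forced to True.
  then y9 is forced to False.
  then y10 is forced to False.
y3, y5 are now unconstrained; take y3 = True, y5 = False.
So y1=1, y2=1, y3=1, y4=0, y5=0, y6=1, y7=1, y8=1, y9=0, y10=0, y11=1 is a satisfying assignment.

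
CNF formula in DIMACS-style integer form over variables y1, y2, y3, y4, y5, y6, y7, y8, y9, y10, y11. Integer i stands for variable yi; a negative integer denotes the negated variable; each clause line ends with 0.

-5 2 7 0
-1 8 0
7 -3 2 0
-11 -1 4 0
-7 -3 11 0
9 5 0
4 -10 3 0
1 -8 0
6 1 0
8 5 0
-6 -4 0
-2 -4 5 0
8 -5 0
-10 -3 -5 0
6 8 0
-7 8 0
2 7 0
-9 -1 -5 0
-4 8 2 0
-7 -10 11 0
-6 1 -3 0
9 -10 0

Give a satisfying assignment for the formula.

y1=True, y2=True, y3=True, y4=False, y5=False, y6=True, y7=False, y8=True, y9=True, y10=True, y11=False

Check each clause:
  1. (y2 \/ ~y5 \/ y7) — y2 is true.
  2. (y8 \/ ~y1) — y8 is true.
  3. (y2 \/ ~y3 \/ y7) — y2 is true.
  4. (~y1 \/ ~y11 \/ y4) — ~y11 is true.
  5. (~y7 \/ ~y3 \/ y11) — ~y7 is true.
  6. (y5 \/ y9) — y9 is true.
  7. (y3 \/ ~y10 \/ y4) — y3 is true.
  8. (y1 \/ ~y8) — y1 is true.
  9. (y6 \/ y1) — y1 is true.
  10. (y5 \/ y8) — y8 is true.
  11. (~y6 \/ ~y4) — ~y4 is true.
  12. (~y2 \/ y5 \/ ~y4) — ~y4 is true.
  13. (~y5 \/ y8) — y8 is true.
  14. (~y10 \/ ~y5 \/ ~y3) — ~y5 is true.
  15. (y6 \/ y8) — y8 is true.
  16. (y8 \/ ~y7) — y8 is true.
  17. (y7 \/ y2) — y2 is true.
  18. (~y9 \/ ~y5 \/ ~y1) — ~y5 is true.
  19. (y8 \/ ~y4 \/ y2) — y8 is true.
  20. (y11 \/ ~y10 \/ ~y7) — ~y7 is true.
  21. (~y3 \/ y1 \/ ~y6) — y1 is true.
  22. (y9 \/ ~y10) — y9 is true.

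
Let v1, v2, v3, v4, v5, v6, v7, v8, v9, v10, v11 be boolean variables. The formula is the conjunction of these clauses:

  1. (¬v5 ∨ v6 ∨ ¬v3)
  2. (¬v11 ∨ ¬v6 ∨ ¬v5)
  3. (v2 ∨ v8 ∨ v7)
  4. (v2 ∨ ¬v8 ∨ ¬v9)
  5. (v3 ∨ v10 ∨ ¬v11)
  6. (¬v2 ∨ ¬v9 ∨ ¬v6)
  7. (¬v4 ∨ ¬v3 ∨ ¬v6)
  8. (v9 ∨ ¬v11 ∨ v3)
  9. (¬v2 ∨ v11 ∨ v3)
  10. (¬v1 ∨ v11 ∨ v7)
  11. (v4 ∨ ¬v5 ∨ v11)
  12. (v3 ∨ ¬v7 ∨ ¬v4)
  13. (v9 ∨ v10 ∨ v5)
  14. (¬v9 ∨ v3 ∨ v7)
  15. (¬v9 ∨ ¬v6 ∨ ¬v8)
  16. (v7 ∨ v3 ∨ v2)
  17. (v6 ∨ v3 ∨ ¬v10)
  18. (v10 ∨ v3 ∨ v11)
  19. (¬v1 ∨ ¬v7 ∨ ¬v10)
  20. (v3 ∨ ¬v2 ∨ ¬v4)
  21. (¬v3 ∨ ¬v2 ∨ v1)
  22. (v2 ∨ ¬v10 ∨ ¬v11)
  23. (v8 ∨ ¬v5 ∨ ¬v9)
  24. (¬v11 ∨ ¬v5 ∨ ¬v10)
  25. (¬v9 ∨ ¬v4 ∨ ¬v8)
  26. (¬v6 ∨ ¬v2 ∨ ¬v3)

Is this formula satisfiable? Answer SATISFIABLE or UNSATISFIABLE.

SATISFIABLE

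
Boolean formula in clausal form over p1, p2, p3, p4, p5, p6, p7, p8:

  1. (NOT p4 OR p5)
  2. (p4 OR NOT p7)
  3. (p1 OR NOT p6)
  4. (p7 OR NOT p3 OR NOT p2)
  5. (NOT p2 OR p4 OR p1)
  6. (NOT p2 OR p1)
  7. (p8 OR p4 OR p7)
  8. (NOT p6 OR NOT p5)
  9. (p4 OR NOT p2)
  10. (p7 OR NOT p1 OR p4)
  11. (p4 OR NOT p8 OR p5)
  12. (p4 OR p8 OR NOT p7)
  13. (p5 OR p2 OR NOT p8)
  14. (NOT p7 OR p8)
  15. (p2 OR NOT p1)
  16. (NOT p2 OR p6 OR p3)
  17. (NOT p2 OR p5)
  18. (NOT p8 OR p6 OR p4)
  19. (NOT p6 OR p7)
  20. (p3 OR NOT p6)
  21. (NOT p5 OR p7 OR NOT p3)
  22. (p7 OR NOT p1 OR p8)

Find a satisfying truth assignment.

Set p1 = False and propagate.
  then p6 is forced to False.
  then p2 is forced to False.
For the remaining variables, p3 = False, p4 = True, p5 = True, p7 = False, p8 = True works.

p1=False  p2=False  p3=False  p4=True  p5=True  p6=False  p7=False  p8=True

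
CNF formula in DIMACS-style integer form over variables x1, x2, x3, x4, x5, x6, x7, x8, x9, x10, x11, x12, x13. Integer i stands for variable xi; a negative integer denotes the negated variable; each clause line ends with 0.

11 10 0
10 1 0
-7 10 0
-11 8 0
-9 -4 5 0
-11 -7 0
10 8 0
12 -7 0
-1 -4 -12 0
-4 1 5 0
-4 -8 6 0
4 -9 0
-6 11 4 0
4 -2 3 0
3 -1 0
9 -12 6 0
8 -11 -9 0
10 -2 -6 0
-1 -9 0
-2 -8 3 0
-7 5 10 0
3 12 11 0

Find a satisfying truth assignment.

x3 occurs only positively in the remaining clauses — set x3 = True.
x5 occurs only positively in the remaining clauses — set x5 = True.
Branch on x1: take x1 = False.
  then x10 is forced to True.
The remaining clauses are satisfied by x2 = True, x4 = True, x6 = False, x7 = False, x8 = False, x9 = True, x11 = False, x12 = True, x13 = True.
Every clause has at least one true literal under this assignment.

x1 = 0, x2 = 1, x3 = 1, x4 = 1, x5 = 1, x6 = 0, x7 = 0, x8 = 0, x9 = 1, x10 = 1, x11 = 0, x12 = 1, x13 = 1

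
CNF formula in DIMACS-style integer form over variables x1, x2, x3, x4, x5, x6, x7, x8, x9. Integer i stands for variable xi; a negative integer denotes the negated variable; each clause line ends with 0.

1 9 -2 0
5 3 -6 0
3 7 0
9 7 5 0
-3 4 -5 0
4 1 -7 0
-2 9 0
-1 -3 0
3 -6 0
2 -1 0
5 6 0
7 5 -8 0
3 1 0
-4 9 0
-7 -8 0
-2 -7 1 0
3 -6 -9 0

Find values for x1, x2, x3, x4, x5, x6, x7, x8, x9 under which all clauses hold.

x1=T  x2=T  x3=F  x4=T  x5=T  x6=F  x7=T  x8=F  x9=T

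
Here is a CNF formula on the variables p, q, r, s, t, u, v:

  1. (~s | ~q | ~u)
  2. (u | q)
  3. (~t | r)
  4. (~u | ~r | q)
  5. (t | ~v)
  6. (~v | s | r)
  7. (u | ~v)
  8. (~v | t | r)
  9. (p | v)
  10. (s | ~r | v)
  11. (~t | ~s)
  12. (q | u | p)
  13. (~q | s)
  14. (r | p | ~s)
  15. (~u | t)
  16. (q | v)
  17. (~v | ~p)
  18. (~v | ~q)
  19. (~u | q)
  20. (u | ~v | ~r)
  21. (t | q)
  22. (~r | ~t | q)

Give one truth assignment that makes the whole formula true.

Branch on p: take p = True.
  then v is forced to False.
  then q is forced to True.
  then s is forced to True.
  then u is forced to False.
  then t is forced to False.
r is now unconstrained; take r = True.
Every clause has at least one true literal under this assignment.

p=T  q=T  r=T  s=T  t=F  u=F  v=F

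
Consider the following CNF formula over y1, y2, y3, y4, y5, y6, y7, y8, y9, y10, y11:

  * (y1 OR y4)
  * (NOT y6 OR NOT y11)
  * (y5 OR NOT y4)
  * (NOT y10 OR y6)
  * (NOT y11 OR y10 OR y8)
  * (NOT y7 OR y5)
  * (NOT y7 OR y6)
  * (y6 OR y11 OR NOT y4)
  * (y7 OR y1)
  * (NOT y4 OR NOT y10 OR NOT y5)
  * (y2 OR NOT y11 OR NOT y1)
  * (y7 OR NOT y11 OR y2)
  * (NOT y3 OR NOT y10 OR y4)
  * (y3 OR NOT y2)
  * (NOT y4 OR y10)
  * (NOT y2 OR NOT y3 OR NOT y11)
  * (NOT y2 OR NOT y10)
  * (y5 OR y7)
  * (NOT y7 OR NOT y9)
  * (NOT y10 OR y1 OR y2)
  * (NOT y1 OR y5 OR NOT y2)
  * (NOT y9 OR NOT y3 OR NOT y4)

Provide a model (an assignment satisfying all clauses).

Pure literal: y8 appears only positively; assign y8 = True.
Branch on y1: take y1 = True.
Try y2 = True.
  then y3 is forced to True.
  then y11 is forced to False.
  then y10 is forced to False.
  then y4 is forced to False.
  then y5 is forced to True.
For the remaining variables, y6 = True, y7 = False, y9 = True works.
Every clause has at least one true literal under this assignment.
Check each clause:
  1. (y4 OR y1) — y1 is true.
  2. (NOT y6 OR NOT y11) — NOT y11 is true.
  3. (y5 OR NOT y4) — NOT y4 is true.
  4. (y6 OR NOT y10) — NOT y10 is true.
  5. (NOT y11 OR y8 OR y10) — y8 is true.
  6. (NOT y7 OR y5) — NOT y7 is true.
  7. (y6 OR NOT y7) — NOT y7 is true.
  8. (NOT y4 OR y6 OR y11) — NOT y4 is true.
  9. (y1 OR y7) — y1 is true.
  10. (NOT y10 OR NOT y5 OR NOT y4) — NOT y4 is true.
  11. (NOT y11 OR NOT y1 OR y2) — y2 is true.
  12. (y2 OR NOT y11 OR y7) — y2 is true.
  13. (NOT y3 OR NOT y10 OR y4) — NOT y10 is true.
  14. (y3 OR NOT y2) — y3 is true.
  15. (NOT y4 OR y10) — NOT y4 is true.
  16. (NOT y11 OR NOT y3 OR NOT y2) — NOT y11 is true.
  17. (NOT y2 OR NOT y10) — NOT y10 is true.
  18. (y7 OR y5) — y5 is true.
  19. (NOT y7 OR NOT y9) — NOT y7 is true.
  20. (NOT y10 OR y1 OR y2) — y1 is true.
  21. (NOT y1 OR y5 OR NOT y2) — y5 is true.
  22. (NOT y4 OR NOT y9 OR NOT y3) — NOT y4 is true.

y1=True, y2=True, y3=True, y4=False, y5=True, y6=True, y7=False, y8=True, y9=True, y10=False, y11=False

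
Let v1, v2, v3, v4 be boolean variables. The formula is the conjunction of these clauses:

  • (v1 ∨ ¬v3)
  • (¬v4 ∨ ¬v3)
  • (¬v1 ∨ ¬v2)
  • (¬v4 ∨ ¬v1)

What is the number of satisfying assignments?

6

The models are:
  v1=F v2=F v3=F v4=F
  v1=F v2=F v3=F v4=T
  v1=F v2=T v3=F v4=F
  v1=F v2=T v3=F v4=T
  v1=T v2=F v3=F v4=F
  v1=T v2=F v3=T v4=F
Count: 6.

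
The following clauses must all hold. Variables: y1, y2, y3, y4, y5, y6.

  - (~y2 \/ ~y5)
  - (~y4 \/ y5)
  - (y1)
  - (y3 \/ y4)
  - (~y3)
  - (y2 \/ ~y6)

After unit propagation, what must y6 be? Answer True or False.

False

(y1) is a unit clause: y1 = True.
(~y3) is a unit clause: y3 = False.
In (y4 \/ y3), y3 is now false; y4 must hold, so y4 = True.
From (~y4 \/ y5) and y4 = True: y5 = True.
In (~y5 \/ ~y2), ~y5 is now false; ~y2 must hold, so y2 = False.
From (y2 \/ ~y6) and y2 = False: y6 = False.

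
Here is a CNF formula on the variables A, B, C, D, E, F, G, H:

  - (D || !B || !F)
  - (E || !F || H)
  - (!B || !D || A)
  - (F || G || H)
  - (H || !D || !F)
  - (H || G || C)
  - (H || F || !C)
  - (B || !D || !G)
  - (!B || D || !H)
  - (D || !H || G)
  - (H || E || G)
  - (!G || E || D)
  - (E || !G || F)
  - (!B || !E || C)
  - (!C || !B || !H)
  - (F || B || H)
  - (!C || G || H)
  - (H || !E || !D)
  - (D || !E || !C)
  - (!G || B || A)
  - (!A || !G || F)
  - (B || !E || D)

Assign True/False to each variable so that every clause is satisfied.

Try A = True.
Try B = False.
The remaining clauses are satisfied by C = False, D = True, E = False, F = False, G = False, H = True.

A = True, B = False, C = False, D = True, E = False, F = False, G = False, H = True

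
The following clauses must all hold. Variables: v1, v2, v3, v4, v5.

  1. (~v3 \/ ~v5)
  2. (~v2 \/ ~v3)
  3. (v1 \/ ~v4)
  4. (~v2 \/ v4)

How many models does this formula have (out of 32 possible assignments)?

11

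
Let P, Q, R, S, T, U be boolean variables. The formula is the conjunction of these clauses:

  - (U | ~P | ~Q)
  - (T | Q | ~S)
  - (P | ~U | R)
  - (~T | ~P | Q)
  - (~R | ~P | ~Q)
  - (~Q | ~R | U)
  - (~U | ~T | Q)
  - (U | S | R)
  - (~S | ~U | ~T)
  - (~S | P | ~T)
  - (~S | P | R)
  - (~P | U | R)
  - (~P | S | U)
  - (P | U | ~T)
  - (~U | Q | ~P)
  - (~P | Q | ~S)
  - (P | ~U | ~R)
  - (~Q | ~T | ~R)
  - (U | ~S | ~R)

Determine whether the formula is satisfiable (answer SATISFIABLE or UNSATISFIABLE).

Branch on P: take P = True.
Try Q = True.
  then U is forced to True.
  then R is forced to False.
Try S = False.
T is now unconstrained; take T = False.
Every clause has at least one true literal under this assignment.
So P = T, Q = T, R = F, S = F, T = F, U = T is a satisfying assignment.

SATISFIABLE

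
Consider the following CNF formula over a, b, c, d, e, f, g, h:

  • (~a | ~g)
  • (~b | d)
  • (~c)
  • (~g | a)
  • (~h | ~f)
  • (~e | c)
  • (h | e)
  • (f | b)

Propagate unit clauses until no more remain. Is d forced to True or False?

True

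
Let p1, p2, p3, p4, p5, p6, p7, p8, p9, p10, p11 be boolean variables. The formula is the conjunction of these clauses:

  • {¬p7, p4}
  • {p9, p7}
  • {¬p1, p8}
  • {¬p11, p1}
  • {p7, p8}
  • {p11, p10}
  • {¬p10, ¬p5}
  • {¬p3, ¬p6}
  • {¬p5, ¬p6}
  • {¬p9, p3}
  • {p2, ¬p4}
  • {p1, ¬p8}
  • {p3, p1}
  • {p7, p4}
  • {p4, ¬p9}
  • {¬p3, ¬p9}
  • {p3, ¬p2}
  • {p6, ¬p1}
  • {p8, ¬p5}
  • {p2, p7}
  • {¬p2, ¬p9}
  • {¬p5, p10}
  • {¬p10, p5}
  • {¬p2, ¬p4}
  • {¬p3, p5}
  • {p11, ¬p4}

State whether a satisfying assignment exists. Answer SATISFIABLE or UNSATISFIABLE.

p3 = True:
  propagation gives p6=False, p9=False, p7=True, p4=True; an empty clause results — contradiction.
p3 = False:
  propagation gives p9=False, p7=True, p4=True, p2=True; an empty clause results — contradiction.
Every branch closes, so no satisfying assignment exists.

UNSATISFIABLE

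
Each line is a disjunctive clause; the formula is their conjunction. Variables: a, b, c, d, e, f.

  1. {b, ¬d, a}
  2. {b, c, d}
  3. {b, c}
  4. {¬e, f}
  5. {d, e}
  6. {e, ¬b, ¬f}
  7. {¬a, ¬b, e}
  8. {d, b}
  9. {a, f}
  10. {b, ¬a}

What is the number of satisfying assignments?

Satisfying assignments:
  a=F b=T c=F d=F e=T f=T
  a=F b=T c=F d=T e=T f=T
  a=F b=T c=T d=F e=T f=T
  a=F b=T c=T d=T e=T f=T
  a=T b=T c=F d=F e=T f=T
  a=T b=T c=F d=T e=T f=T
  a=T b=T c=T d=F e=T f=T
  a=T b=T c=T d=T e=T f=T
That's 8 in total.

8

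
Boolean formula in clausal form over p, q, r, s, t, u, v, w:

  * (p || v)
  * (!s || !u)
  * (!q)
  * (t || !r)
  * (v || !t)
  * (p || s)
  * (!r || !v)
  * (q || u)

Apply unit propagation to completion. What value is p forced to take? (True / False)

Unit clause (!q) sets q = False.
In (u || q), q is now false; u must hold, so u = True.
(!u || !s) with u = True leaves only !s, so s = False.
(s || p) with s = False leaves only p, so p = True.

True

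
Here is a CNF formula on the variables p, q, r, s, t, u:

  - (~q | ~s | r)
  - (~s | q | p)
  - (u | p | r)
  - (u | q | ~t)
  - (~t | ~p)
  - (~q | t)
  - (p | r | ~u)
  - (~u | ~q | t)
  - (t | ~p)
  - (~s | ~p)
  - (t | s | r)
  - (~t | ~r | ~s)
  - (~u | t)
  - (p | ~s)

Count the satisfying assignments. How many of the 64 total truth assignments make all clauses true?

Satisfying assignments:
  p=F q=F r=T s=F t=F u=F
  p=F q=F r=T s=F t=T u=T
  p=F q=T r=T s=F t=T u=F
  p=F q=T r=T s=F t=T u=T
Count: 4.

4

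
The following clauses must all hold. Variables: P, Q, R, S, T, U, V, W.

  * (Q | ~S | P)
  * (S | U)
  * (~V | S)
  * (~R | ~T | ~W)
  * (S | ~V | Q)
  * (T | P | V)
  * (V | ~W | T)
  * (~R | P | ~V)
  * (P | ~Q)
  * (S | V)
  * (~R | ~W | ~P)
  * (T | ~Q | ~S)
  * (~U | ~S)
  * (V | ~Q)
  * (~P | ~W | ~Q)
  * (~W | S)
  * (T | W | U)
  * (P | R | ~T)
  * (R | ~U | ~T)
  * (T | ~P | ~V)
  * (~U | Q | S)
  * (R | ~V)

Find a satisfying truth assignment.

Try P = True.
Try Q = False.
The remaining clauses are satisfied by R = True, S = True, T = True, U = False, V = False, W = False.
Every clause has at least one true literal under this assignment.

P=True, Q=False, R=True, S=True, T=True, U=False, V=False, W=False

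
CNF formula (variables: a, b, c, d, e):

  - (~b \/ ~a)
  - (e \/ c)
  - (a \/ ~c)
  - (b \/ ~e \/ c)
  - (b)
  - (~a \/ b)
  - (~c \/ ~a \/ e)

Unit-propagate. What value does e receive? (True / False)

True

Unit clause (b) sets b = True.
In (~b \/ ~a), ~b is now false; ~a must hold, so a = False.
From (~c \/ a) and a = False: c = False.
(e \/ c) with c = False leaves only e, so e = True.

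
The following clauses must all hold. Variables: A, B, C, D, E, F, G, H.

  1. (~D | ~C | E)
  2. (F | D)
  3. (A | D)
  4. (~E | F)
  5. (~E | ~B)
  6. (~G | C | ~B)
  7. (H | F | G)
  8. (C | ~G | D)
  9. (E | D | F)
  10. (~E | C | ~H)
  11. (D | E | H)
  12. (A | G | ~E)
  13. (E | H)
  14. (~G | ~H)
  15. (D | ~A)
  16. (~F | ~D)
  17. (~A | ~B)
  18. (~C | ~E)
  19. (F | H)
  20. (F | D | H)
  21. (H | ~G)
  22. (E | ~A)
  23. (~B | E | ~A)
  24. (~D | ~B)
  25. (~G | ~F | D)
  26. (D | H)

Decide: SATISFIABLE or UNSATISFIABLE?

SATISFIABLE

B occurs only negated in the remaining clauses — set B = False.
Try A = False.
  then D is forced to True.
  then F is forced to False.
  then E is forced to False.
  then C is forced to False.
  then H is forced to True.
  then G is forced to False.
Every clause has at least one true literal under this assignment.
So A = F, B = F, C = F, D = T, E = F, F = F, G = F, H = T is a satisfying assignment.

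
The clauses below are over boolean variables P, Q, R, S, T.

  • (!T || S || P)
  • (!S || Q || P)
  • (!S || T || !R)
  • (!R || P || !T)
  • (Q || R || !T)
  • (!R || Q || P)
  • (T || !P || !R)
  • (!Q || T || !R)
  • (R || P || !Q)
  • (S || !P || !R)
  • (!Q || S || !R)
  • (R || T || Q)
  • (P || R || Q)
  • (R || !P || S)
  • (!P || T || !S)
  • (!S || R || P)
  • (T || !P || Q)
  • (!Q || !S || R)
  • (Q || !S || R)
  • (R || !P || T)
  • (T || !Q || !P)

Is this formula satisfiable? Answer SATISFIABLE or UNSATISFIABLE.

Branch on P: take P = True.
Branch on Q: take Q = False.
  then T is forced to True.
  then R is forced to True.
  then S is forced to True.
So P=True, Q=False, R=True, S=True, T=True is a satisfying assignment.

SATISFIABLE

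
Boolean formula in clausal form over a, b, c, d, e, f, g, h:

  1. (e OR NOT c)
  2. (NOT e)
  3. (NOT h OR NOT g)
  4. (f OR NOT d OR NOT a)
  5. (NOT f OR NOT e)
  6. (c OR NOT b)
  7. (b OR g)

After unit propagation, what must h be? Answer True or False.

False

Unit clause (NOT e) sets e = False.
In (NOT c OR e), e is now false; NOT c must hold, so c = False.
(NOT b OR c): since c = False, the clause reduces to (NOT b). b = False.
In (b OR g), b is now false; g must hold, so g = True.
In (NOT g OR NOT h), NOT g is now false; NOT h must hold, so h = False.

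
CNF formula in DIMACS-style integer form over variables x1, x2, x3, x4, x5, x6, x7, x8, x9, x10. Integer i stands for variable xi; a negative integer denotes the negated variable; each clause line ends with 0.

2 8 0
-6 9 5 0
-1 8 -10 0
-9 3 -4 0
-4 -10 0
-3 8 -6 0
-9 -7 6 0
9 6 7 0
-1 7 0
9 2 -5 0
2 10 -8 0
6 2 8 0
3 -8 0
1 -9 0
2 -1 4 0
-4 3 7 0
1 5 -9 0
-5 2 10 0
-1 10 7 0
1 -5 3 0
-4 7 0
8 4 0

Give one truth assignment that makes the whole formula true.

x1=False, x2=True, x3=True, x4=True, x5=True, x6=False, x7=True, x8=False, x9=False, x10=False

Pure literal: x2 appears only positively; assign x2 = True.
Branch on x1: take x1 = False.
  then x9 is forced to False.
Branch on x3: take x3 = True.
Try x4 = True.
  then x10 is forced to False.
  then x7 is forced to True.
The remaining clauses are satisfied by x5 = True, x6 = False, x8 = False.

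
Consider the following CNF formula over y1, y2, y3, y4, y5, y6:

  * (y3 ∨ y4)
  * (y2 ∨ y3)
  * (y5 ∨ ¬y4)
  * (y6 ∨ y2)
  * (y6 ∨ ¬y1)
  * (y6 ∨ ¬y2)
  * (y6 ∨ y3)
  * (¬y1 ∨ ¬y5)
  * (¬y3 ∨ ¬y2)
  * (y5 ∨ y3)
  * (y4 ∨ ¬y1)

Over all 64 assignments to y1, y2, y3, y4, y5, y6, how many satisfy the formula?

4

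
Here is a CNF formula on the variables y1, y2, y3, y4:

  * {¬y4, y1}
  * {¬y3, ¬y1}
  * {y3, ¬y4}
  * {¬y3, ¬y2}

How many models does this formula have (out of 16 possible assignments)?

The models are:
  y1=F y2=F y3=F y4=F
  y1=F y2=F y3=T y4=F
  y1=F y2=T y3=F y4=F
  y1=T y2=F y3=F y4=F
  y1=T y2=T y3=F y4=F
Count: 5.

5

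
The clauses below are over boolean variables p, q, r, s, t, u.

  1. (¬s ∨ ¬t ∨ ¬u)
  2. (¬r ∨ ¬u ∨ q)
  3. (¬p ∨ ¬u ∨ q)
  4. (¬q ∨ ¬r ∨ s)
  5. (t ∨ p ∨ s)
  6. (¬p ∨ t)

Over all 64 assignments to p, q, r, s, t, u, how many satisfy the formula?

24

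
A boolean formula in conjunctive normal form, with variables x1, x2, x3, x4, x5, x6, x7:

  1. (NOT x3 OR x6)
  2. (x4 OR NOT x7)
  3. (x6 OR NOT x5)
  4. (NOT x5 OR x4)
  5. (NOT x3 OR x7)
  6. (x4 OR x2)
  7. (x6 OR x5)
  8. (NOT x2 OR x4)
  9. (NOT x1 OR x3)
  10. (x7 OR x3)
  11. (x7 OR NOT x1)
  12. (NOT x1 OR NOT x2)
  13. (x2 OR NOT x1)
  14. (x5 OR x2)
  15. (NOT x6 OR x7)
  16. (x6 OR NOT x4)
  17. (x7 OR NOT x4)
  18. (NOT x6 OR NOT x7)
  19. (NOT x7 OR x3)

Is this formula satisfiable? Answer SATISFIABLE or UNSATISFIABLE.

UNSATISFIABLE

x7 = True:
  propagation gives x4=True, x6=True; an empty clause results — contradiction.
x7 = False:
  propagation gives x3=False; an empty clause results — contradiction.
Every branch closes, so no satisfying assignment exists.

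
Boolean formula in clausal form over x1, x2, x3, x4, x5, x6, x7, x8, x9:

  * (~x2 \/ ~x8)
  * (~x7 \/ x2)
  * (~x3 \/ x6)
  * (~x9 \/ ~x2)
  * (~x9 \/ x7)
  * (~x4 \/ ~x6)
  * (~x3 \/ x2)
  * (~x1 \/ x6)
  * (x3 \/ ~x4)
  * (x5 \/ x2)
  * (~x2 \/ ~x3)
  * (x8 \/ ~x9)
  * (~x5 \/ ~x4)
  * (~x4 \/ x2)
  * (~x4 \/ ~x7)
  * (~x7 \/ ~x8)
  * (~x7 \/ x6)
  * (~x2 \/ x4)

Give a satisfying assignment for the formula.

x1 = True, x2 = False, x3 = False, x4 = False, x5 = True, x6 = True, x7 = False, x8 = False, x9 = False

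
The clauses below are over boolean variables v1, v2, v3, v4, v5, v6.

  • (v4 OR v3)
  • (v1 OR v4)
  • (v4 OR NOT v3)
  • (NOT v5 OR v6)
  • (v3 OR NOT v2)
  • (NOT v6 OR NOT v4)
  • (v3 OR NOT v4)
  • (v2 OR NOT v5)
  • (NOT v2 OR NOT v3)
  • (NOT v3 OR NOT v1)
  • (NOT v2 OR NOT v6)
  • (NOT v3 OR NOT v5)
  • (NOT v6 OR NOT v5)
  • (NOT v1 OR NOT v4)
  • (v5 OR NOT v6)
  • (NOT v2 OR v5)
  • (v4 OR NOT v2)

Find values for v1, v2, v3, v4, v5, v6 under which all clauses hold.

v1=0, v2=0, v3=1, v4=1, v5=0, v6=0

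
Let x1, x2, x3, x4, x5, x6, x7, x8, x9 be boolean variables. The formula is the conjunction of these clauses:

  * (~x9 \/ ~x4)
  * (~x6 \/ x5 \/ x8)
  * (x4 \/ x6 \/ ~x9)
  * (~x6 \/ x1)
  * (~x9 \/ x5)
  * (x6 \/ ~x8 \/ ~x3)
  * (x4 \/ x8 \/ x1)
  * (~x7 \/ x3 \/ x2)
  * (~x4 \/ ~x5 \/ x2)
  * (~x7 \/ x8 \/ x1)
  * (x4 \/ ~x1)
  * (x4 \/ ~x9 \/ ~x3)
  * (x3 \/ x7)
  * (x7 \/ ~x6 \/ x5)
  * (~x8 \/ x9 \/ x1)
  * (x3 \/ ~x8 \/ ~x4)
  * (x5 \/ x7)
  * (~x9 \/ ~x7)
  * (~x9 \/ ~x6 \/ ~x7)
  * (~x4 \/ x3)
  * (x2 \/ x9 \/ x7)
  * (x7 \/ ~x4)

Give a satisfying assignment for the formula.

x1=1, x2=1, x3=1, x4=1, x5=1, x6=1, x7=1, x8=0, x9=0

x2 occurs only positively in the remaining clauses — set x2 = True.
Branch on x1: take x1 = True.
  then x4 is forced to True.
  then x9 is forced to False.
  then x3 is forced to True.
  then x7 is forced to True.
Branch on x5: take x5 = True.
Try x6 = True.
x8 is now unconstrained; take x8 = False.
Every clause has at least one true literal under this assignment.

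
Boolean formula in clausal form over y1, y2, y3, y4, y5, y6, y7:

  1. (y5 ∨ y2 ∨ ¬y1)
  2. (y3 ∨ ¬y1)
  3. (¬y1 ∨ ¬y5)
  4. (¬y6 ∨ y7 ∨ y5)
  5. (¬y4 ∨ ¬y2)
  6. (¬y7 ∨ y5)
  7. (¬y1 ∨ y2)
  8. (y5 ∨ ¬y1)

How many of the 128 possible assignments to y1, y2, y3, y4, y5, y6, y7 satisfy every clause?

30

Split on y1, then y5.
  y1=1, y5=1: a clause becomes empty — 0.
  y1=1, y5=0: a clause becomes empty — 0.
  y1=0, y5=1: y3, y6, y7 free; 3 ways for (y2,y4) × 2^3 = 24.
  y1=0, y5=0: y3 free; 3 ways for (y2,y4,y6,y7) × 2^1 = 6.
Total: 0 + 0 + 24 + 6 = 30.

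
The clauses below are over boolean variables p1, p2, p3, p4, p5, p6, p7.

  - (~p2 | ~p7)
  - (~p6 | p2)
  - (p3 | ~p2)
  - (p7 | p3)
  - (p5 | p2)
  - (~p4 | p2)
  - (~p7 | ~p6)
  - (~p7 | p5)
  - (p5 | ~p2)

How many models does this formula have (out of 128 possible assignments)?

Case analysis on p2 and p7:
  p2=1, p7=1: a clause becomes empty — 0.
  p2=1, p7=0: forces p3=1; p5=1; p1, p4, p6 free → 2^3 = 8.
  p2=0, p7=1: remaining (p1,p3,p4,p5,p6) ∈ {(0,0,0,1,0); (0,1,0,1,0); (1,0,0,1,0); (1,1,0,1,0)} — 4.
  p2=0, p7=0: remaining (p1,p3,p4,p5,p6) ∈ {(0,1,0,1,0); (1,1,0,1,0)} — 2.
Total: 0 + 8 + 4 + 2 = 14.

14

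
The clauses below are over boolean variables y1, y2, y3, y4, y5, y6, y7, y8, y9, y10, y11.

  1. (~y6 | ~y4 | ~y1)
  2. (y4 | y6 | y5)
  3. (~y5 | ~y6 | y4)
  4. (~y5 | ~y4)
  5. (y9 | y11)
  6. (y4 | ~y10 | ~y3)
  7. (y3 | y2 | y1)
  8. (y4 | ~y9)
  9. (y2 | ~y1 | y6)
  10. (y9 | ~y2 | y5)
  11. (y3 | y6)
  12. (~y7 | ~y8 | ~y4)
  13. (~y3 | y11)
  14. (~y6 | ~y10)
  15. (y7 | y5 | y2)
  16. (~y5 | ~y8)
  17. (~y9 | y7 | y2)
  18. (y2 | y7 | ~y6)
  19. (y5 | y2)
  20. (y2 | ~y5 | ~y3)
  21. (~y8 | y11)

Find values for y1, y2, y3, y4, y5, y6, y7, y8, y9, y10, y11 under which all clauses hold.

Pure literal: y8 appears only negated; assign y8 = False.
Pure literal: y10 appears only negated; assign y10 = False.
Set y1 = False and propagate.
The remaining clauses are satisfied by y2 = True, y3 = True, y4 = True, y5 = False, y6 = True, y7 = True, y9 = True, y11 = True.

y1 = False, y2 = True, y3 = True, y4 = True, y5 = False, y6 = True, y7 = True, y8 = False, y9 = True, y10 = False, y11 = True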